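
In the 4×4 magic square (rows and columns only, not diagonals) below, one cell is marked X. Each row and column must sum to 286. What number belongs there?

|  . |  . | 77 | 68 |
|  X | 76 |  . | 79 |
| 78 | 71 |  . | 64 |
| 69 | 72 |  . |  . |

Using row 3: 78 + 71 + 64 + ? → (3,3) = 286 − 213 = 73.
Using column 2: 76 + 71 + 72 + ? → (1,2) = 286 − 219 = 67.
Column 4: 68 + 79 + 64 + ? = 286, so (4,4) = 75.
Using row 1: 67 + 77 + 68 + ? → (1,1) = 286 − 212 = 74.
Using row 4: 69 + 72 + 75 + ? → (4,3) = 286 − 216 = 70.
From column 1, 286 − (74 + 78 + 69) gives (2,1) = 65.

65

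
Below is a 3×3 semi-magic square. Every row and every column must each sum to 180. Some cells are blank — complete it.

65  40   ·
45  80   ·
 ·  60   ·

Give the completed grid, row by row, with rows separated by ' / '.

65 40 75 / 45 80 55 / 70 60 50

Using row 1: 65 + 40 + ? → (1,3) = 180 − 105 = 75.
Using row 2: 45 + 80 + ? → (2,3) = 180 − 125 = 55.
From column 1, 180 − (65 + 45) gives (3,1) = 70.
From column 3, 180 − (75 + 55) gives (3,3) = 50.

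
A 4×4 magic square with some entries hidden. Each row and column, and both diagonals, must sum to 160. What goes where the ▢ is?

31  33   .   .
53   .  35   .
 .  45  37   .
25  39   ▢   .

47

Column 1 needs 160; the known cells sum to 109, so (3,1) = 51.
Column 2: 33 + 45 + 39 + ? = 160, so (2,2) = 43.
Main diagonal needs 160; the known cells sum to 111, so (4,4) = 49.
Using anti-diagonal: 35 + 45 + 25 + ? → (1,4) = 160 − 105 = 55.
Row 1 must total 160; the given cells sum to 119, so (1,3) = 41.
Row 2 needs 160; the known cells sum to 131, so (2,4) = 29.
From row 3, 160 − (51 + 45 + 37) gives (3,4) = 27.
Row 4: 25 + 39 + 49 + ? = 160, so (4,3) = 47.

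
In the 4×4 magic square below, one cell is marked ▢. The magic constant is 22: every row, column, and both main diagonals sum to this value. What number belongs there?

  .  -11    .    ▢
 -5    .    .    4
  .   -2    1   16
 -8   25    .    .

Using row 3: -2 + 1 + 16 + ? → (3,1) = 22 − 15 = 7.
Column 1 must total 22; the given cells sum to -6, so (1,1) = 28.
From column 2, 22 − (-11 + (-2) + 25) gives (2,2) = 10.
Using main diagonal: 28 + 10 + 1 + ? → (4,4) = 22 − 39 = -17.
Row 2 needs 22; the known cells sum to 9, so (2,3) = 13.
From row 4, 22 − (-8 + 25 + (-17)) gives (4,3) = 22.
Column 3 needs 22; the known cells sum to 36, so (1,3) = -14.
Column 4 needs 22; the known cells sum to 3, so (1,4) = 19.

19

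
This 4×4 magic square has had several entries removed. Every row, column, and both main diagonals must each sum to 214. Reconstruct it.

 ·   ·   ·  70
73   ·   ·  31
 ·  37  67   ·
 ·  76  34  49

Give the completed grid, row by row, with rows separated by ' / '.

From row 4, 214 − (76 + 34 + 49) gives (4,1) = 55.
Column 4 needs 214; the known cells sum to 150, so (3,4) = 64.
Using anti-diagonal: 70 + 37 + 55 + ? → (2,3) = 214 − 162 = 52.
The remaining cell in row 2 is (2,2) = 214 − 156 = 58.
The remaining cell in row 3 is (3,1) = 214 − 168 = 46.
Column 1 must total 214; the given cells sum to 174, so (1,1) = 40.
Column 2 must total 214; the given cells sum to 171, so (1,2) = 43.
The remaining cell in column 3 is (1,3) = 214 − 153 = 61.

40 43 61 70 / 73 58 52 31 / 46 37 67 64 / 55 76 34 49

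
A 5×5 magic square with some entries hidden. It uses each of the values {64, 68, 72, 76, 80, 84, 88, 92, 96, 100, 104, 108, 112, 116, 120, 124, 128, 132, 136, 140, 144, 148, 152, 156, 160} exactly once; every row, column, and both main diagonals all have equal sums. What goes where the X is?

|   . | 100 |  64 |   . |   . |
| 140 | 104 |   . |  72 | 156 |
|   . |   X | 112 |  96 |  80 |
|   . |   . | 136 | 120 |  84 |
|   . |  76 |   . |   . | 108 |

128

The 25 entries sum to 2800, so each line sums to 2800/5 = 560.
Row 2 needs 560; the known cells sum to 472, so (2,3) = 88.
Column 3: 64 + 88 + 112 + 136 + ? = 560, so (5,3) = 160.
Column 5 needs 560; the known cells sum to 428, so (1,5) = 132.
Main diagonal: 104 + 112 + 120 + 108 + ? = 560, so (1,1) = 116.
Row 1 must total 560; the given cells sum to 412, so (1,4) = 148.
Column 4: 148 + 72 + 96 + 120 + ? = 560, so (5,4) = 124.
Row 5: 76 + 160 + 124 + 108 + ? = 560, so (5,1) = 92.
Anti-diagonal must total 560; the given cells sum to 408, so (4,2) = 152.
Row 4 must total 560; the given cells sum to 492, so (4,1) = 68.
Column 1 must total 560; the given cells sum to 416, so (3,1) = 144.
Column 2 must total 560; the given cells sum to 432, so (3,2) = 128.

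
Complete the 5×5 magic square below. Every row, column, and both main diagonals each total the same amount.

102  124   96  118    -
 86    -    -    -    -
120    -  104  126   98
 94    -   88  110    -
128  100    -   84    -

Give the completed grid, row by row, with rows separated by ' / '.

102 124 96 118 90 / 86 108 130 92 114 / 120 82 104 126 98 / 94 116 88 110 122 / 128 100 112 84 106

Column 1 is already complete: 102 + 86 + 120 + 94 + 128 = 530, so that is the magic constant.
Using row 1: 102 + 124 + 96 + 118 + ? → (1,5) = 530 − 440 = 90.
Row 3 needs 530; the known cells sum to 448, so (3,2) = 82.
Column 4: 118 + 126 + 110 + 84 + ? = 530, so (2,4) = 92.
From anti-diagonal, 530 − (90 + 92 + 104 + 128) gives (4,2) = 116.
Row 4: 94 + 116 + 88 + 110 + ? = 530, so (4,5) = 122.
Column 2 needs 530; the known cells sum to 422, so (2,2) = 108.
The remaining cell in main diagonal is (5,5) = 530 − 424 = 106.
Row 5 must total 530; the given cells sum to 418, so (5,3) = 112.
The remaining cell in column 3 is (2,3) = 530 − 400 = 130.
Using column 5: 90 + 98 + 122 + 106 + ? → (2,5) = 530 − 416 = 114.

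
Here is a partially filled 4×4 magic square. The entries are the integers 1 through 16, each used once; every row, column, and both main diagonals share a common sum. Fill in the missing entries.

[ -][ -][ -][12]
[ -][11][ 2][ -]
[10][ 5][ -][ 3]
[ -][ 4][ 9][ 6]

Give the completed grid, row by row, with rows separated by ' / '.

The entries are 1 through 16, which sum to 136, so each line sums to 136/4 = 34.
From row 3, 34 − (10 + 5 + 3) gives (3,3) = 16.
From row 4, 34 − (4 + 9 + 6) gives (4,1) = 15.
Column 2 must total 34; the given cells sum to 20, so (1,2) = 14.
Using column 3: 2 + 16 + 9 + ? → (1,3) = 34 − 27 = 7.
Using column 4: 12 + 3 + 6 + ? → (2,4) = 34 − 21 = 13.
Main diagonal needs 34; the known cells sum to 33, so (1,1) = 1.
From row 2, 34 − (11 + 2 + 13) gives (2,1) = 8.

1 14 7 12 / 8 11 2 13 / 10 5 16 3 / 15 4 9 6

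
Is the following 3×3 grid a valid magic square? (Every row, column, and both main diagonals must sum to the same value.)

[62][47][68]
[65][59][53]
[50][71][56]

Row 1: 62 + 47 + 68 = 177.
Row 2: 65 + 59 + 53 = 177.
Row 3: 50 + 71 + 56 = 177.
Column 1: 62 + 65 + 50 = 177.
Column 2: 47 + 59 + 71 = 177.
Column 3: 68 + 53 + 56 = 177.
Main diagonal: 62 + 59 + 56 = 177.
Anti-diagonal: 68 + 59 + 50 = 177.
All lines sum to 177.

Yes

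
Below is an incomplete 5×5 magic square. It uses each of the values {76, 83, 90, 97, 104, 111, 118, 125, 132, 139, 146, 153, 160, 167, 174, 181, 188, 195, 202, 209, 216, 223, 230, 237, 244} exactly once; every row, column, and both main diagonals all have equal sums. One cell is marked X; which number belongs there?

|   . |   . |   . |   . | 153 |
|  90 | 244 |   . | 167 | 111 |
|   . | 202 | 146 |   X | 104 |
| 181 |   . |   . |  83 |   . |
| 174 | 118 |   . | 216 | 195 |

The 25 entries sum to 4000, so each line sums to 4000/5 = 800.
The remaining cell in row 2 is (2,3) = 800 − 612 = 188.
The remaining cell in row 5 is (5,3) = 800 − 703 = 97.
The remaining cell in column 5 is (4,5) = 800 − 563 = 237.
From main diagonal, 800 − (244 + 146 + 83 + 195) gives (1,1) = 132.
From anti-diagonal, 800 − (153 + 167 + 146 + 174) gives (4,2) = 160.
Using row 4: 181 + 160 + 83 + 237 + ? → (4,3) = 800 − 661 = 139.
Column 1: 132 + 90 + 181 + 174 + ? = 800, so (3,1) = 223.
Column 2 must total 800; the given cells sum to 724, so (1,2) = 76.
Column 3 needs 800; the known cells sum to 570, so (1,3) = 230.
The remaining cell in row 1 is (1,4) = 800 − 591 = 209.
Using row 3: 223 + 202 + 146 + 104 + ? → (3,4) = 800 − 675 = 125.

125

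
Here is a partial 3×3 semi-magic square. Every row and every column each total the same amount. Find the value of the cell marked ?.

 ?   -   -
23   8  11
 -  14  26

17

Row 2 is complete and sums to 42; that is the magic constant.
From row 3, 42 − (14 + 26) gives (3,1) = 2.
Column 1 must total 42; the given cells sum to 25, so (1,1) = 17.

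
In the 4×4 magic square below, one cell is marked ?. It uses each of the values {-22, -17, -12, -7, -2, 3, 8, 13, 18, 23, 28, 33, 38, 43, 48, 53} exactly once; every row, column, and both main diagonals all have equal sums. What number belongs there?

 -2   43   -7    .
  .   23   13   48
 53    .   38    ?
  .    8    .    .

-17

The 16 entries sum to 248, so each line sums to 248/4 = 62.
From row 1, 62 − (-2 + 43 + (-7)) gives (1,4) = 28.
From row 2, 62 − (23 + 13 + 48) gives (2,1) = -22.
Using column 1: -2 + (-22) + 53 + ? → (4,1) = 62 − 29 = 33.
From column 2, 62 − (43 + 23 + 8) gives (3,2) = -12.
Column 3 must total 62; the given cells sum to 44, so (4,3) = 18.
Main diagonal: -2 + 23 + 38 + ? = 62, so (4,4) = 3.
Row 3 must total 62; the given cells sum to 79, so (3,4) = -17.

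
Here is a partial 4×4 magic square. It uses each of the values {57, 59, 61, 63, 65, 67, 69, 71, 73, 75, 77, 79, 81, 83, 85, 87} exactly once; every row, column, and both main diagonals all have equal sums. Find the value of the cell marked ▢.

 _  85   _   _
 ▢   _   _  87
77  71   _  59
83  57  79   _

65

The 16 entries sum to 1152, so each line sums to 1152/4 = 288.
Row 3 must total 288; the given cells sum to 207, so (3,3) = 81.
Row 4: 83 + 57 + 79 + ? = 288, so (4,4) = 69.
Column 2 needs 288; the known cells sum to 213, so (2,2) = 75.
Using column 4: 87 + 59 + 69 + ? → (1,4) = 288 − 215 = 73.
Main diagonal needs 288; the known cells sum to 225, so (1,1) = 63.
From anti-diagonal, 288 − (73 + 71 + 83) gives (2,3) = 61.
The remaining cell in row 1 is (1,3) = 288 − 221 = 67.
Row 2: 75 + 61 + 87 + ? = 288, so (2,1) = 65.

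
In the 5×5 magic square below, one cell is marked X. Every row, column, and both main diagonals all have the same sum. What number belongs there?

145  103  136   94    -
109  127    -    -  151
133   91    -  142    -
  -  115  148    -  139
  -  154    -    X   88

130

Column 2 is complete and sums to 590; that is the magic constant.
Using row 1: 145 + 103 + 136 + 94 + ? → (1,5) = 590 − 478 = 112.
The remaining cell in column 5 is (3,5) = 590 − 490 = 100.
From row 3, 590 − (133 + 91 + 142 + 100) gives (3,3) = 124.
Using main diagonal: 145 + 127 + 124 + 88 + ? → (4,4) = 590 − 484 = 106.
From row 4, 590 − (115 + 148 + 106 + 139) gives (4,1) = 82.
Column 1 must total 590; the given cells sum to 469, so (5,1) = 121.
Using anti-diagonal: 112 + 124 + 115 + 121 + ? → (2,4) = 590 − 472 = 118.
Row 2 needs 590; the known cells sum to 505, so (2,3) = 85.
From column 3, 590 − (136 + 85 + 124 + 148) gives (5,3) = 97.
From column 4, 590 − (94 + 118 + 142 + 106) gives (5,4) = 130.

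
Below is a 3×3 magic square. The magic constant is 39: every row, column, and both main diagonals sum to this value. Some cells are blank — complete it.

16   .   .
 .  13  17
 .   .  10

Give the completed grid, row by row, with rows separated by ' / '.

16 11 12 / 9 13 17 / 14 15 10

Using row 2: 13 + 17 + ? → (2,1) = 39 − 30 = 9.
From column 1, 39 − (16 + 9) gives (3,1) = 14.
From column 3, 39 − (17 + 10) gives (1,3) = 12.
From row 1, 39 − (16 + 12) gives (1,2) = 11.
Row 3 must total 39; the given cells sum to 24, so (3,2) = 15.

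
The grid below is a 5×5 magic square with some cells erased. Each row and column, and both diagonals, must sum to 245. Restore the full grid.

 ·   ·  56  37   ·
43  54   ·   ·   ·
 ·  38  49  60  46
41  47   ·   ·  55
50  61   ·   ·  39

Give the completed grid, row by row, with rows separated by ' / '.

From row 3, 245 − (38 + 49 + 60 + 46) gives (3,1) = 52.
From column 1, 245 − (43 + 52 + 41 + 50) gives (1,1) = 59.
Column 2 must total 245; the given cells sum to 200, so (1,2) = 45.
Main diagonal: 59 + 54 + 49 + 39 + ? = 245, so (4,4) = 44.
From row 1, 245 − (59 + 45 + 56 + 37) gives (1,5) = 48.
Row 4 must total 245; the given cells sum to 187, so (4,3) = 58.
Using column 5: 48 + 46 + 55 + 39 + ? → (2,5) = 245 − 188 = 57.
Using anti-diagonal: 48 + 49 + 47 + 50 + ? → (2,4) = 245 − 194 = 51.
Using row 2: 43 + 54 + 51 + 57 + ? → (2,3) = 245 − 205 = 40.
The remaining cell in column 3 is (5,3) = 245 − 203 = 42.
Column 4: 37 + 51 + 60 + 44 + ? = 245, so (5,4) = 53.

59 45 56 37 48 / 43 54 40 51 57 / 52 38 49 60 46 / 41 47 58 44 55 / 50 61 42 53 39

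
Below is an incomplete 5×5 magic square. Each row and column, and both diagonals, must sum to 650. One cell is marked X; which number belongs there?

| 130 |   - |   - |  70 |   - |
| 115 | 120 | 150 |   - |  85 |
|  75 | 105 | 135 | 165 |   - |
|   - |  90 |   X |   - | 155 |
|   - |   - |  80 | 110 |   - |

Using row 2: 115 + 120 + 150 + 85 + ? → (2,4) = 650 − 470 = 180.
Row 3: 75 + 105 + 135 + 165 + ? = 650, so (3,5) = 170.
From column 4, 650 − (70 + 180 + 165 + 110) gives (4,4) = 125.
Using main diagonal: 130 + 120 + 135 + 125 + ? → (5,5) = 650 − 510 = 140.
The remaining cell in column 5 is (1,5) = 650 − 550 = 100.
From anti-diagonal, 650 − (100 + 180 + 135 + 90) gives (5,1) = 145.
Row 5 must total 650; the given cells sum to 475, so (5,2) = 175.
From column 1, 650 − (130 + 115 + 75 + 145) gives (4,1) = 185.
Column 2: 120 + 105 + 90 + 175 + ? = 650, so (1,2) = 160.
Row 1 must total 650; the given cells sum to 460, so (1,3) = 190.
Using row 4: 185 + 90 + 125 + 155 + ? → (4,3) = 650 − 555 = 95.

95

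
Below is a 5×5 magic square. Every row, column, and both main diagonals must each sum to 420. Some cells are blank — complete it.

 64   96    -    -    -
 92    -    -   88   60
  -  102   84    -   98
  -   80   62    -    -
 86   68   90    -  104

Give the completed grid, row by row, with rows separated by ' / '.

64 96 78 100 82 / 92 74 106 88 60 / 70 102 84 66 98 / 108 80 62 94 76 / 86 68 90 72 104

Row 5 must total 420; the given cells sum to 348, so (5,4) = 72.
Column 2 needs 420; the known cells sum to 346, so (2,2) = 74.
Main diagonal: 64 + 74 + 84 + 104 + ? = 420, so (4,4) = 94.
Anti-diagonal: 88 + 84 + 80 + 86 + ? = 420, so (1,5) = 82.
Row 2 must total 420; the given cells sum to 314, so (2,3) = 106.
Column 3: 106 + 84 + 62 + 90 + ? = 420, so (1,3) = 78.
The remaining cell in column 5 is (4,5) = 420 − 344 = 76.
Row 1 needs 420; the known cells sum to 320, so (1,4) = 100.
Row 4 must total 420; the given cells sum to 312, so (4,1) = 108.
Using column 1: 64 + 92 + 108 + 86 + ? → (3,1) = 420 − 350 = 70.
Column 4 must total 420; the given cells sum to 354, so (3,4) = 66.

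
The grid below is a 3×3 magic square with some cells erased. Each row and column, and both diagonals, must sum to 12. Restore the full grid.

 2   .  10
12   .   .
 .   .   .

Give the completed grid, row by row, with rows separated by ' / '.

2 0 10 / 12 4 -4 / -2 8 6

Using row 1: 2 + 10 + ? → (1,2) = 12 − 12 = 0.
Column 1 needs 12; the known cells sum to 14, so (3,1) = -2.
Anti-diagonal needs 12; the known cells sum to 8, so (2,2) = 4.
Using row 2: 12 + 4 + ? → (2,3) = 12 − 16 = -4.
Column 2: 0 + 4 + ? = 12, so (3,2) = 8.
Column 3 needs 12; the known cells sum to 6, so (3,3) = 6.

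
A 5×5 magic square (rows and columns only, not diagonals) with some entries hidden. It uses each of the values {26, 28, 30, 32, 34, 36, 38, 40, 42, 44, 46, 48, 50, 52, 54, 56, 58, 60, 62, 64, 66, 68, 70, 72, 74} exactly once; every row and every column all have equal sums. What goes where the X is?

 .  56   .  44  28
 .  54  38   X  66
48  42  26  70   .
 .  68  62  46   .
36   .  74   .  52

The 25 entries sum to 1250, so each line sums to 1250/5 = 250.
Row 3: 48 + 42 + 26 + 70 + ? = 250, so (3,5) = 64.
From column 2, 250 − (56 + 54 + 42 + 68) gives (5,2) = 30.
Column 3: 38 + 26 + 62 + 74 + ? = 250, so (1,3) = 50.
The remaining cell in column 5 is (4,5) = 250 − 210 = 40.
Using row 1: 56 + 50 + 44 + 28 + ? → (1,1) = 250 − 178 = 72.
Using row 4: 68 + 62 + 46 + 40 + ? → (4,1) = 250 − 216 = 34.
Using row 5: 36 + 30 + 74 + 52 + ? → (5,4) = 250 − 192 = 58.
Using column 1: 72 + 48 + 34 + 36 + ? → (2,1) = 250 − 190 = 60.
From column 4, 250 − (44 + 70 + 46 + 58) gives (2,4) = 32.

32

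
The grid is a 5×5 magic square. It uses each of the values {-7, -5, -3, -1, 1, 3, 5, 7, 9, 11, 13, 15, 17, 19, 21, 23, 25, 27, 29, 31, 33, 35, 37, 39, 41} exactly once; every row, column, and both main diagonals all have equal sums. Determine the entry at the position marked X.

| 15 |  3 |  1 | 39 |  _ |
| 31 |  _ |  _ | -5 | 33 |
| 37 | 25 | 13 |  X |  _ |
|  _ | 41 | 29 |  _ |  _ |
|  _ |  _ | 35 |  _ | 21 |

The 25 entries sum to 425, so each line sums to 425/5 = 85.
From row 1, 85 − (15 + 3 + 1 + 39) gives (1,5) = 27.
From column 3, 85 − (1 + 13 + 29 + 35) gives (2,3) = 7.
Anti-diagonal must total 85; the given cells sum to 76, so (5,1) = 9.
Row 2 must total 85; the given cells sum to 66, so (2,2) = 19.
From column 1, 85 − (15 + 31 + 37 + 9) gives (4,1) = -7.
From column 2, 85 − (3 + 19 + 25 + 41) gives (5,2) = -3.
From main diagonal, 85 − (15 + 19 + 13 + 21) gives (4,4) = 17.
The remaining cell in row 4 is (4,5) = 85 − 80 = 5.
From row 5, 85 − (9 + (-3) + 35 + 21) gives (5,4) = 23.
From column 4, 85 − (39 + (-5) + 17 + 23) gives (3,4) = 11.

11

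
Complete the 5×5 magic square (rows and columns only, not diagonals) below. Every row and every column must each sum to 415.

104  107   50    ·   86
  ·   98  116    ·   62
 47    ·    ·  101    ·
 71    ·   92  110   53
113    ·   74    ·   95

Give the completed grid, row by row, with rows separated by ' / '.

104 107 50 68 86 / 80 98 116 59 62 / 47 65 83 101 119 / 71 89 92 110 53 / 113 56 74 77 95

From row 1, 415 − (104 + 107 + 50 + 86) gives (1,4) = 68.
Using row 4: 71 + 92 + 110 + 53 + ? → (4,2) = 415 − 326 = 89.
Column 1 must total 415; the given cells sum to 335, so (2,1) = 80.
From column 3, 415 − (50 + 116 + 92 + 74) gives (3,3) = 83.
Column 5 must total 415; the given cells sum to 296, so (3,5) = 119.
Row 2 needs 415; the known cells sum to 356, so (2,4) = 59.
From row 3, 415 − (47 + 83 + 101 + 119) gives (3,2) = 65.
Column 2 needs 415; the known cells sum to 359, so (5,2) = 56.
Using column 4: 68 + 59 + 101 + 110 + ? → (5,4) = 415 − 338 = 77.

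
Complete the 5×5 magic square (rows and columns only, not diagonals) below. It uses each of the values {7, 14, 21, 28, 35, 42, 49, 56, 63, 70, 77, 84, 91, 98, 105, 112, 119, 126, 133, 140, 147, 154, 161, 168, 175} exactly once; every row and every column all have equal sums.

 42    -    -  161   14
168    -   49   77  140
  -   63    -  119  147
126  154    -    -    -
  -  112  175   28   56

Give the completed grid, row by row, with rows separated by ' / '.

42 105 133 161 14 / 168 21 49 77 140 / 35 63 91 119 147 / 126 154 7 70 98 / 84 112 175 28 56

The 25 entries sum to 2275, so each line sums to 2275/5 = 455.
Using row 2: 168 + 49 + 77 + 140 + ? → (2,2) = 455 − 434 = 21.
Using row 5: 112 + 175 + 28 + 56 + ? → (5,1) = 455 − 371 = 84.
Column 1: 42 + 168 + 126 + 84 + ? = 455, so (3,1) = 35.
From column 2, 455 − (21 + 63 + 154 + 112) gives (1,2) = 105.
Column 4 needs 455; the known cells sum to 385, so (4,4) = 70.
From column 5, 455 − (14 + 140 + 147 + 56) gives (4,5) = 98.
Row 1: 42 + 105 + 161 + 14 + ? = 455, so (1,3) = 133.
Using row 3: 35 + 63 + 119 + 147 + ? → (3,3) = 455 − 364 = 91.
Row 4 must total 455; the given cells sum to 448, so (4,3) = 7.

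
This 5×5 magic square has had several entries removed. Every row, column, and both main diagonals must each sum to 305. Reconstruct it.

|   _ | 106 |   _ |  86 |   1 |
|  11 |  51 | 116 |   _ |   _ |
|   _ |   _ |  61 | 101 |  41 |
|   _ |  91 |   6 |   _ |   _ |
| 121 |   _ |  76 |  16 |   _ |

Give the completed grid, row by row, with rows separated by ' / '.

Using column 3: 116 + 61 + 6 + 76 + ? → (1,3) = 305 − 259 = 46.
Anti-diagonal: 1 + 61 + 91 + 121 + ? = 305, so (2,4) = 31.
Row 1 needs 305; the known cells sum to 239, so (1,1) = 66.
Row 2 needs 305; the known cells sum to 209, so (2,5) = 96.
The remaining cell in column 4 is (4,4) = 305 − 234 = 71.
From main diagonal, 305 − (66 + 51 + 61 + 71) gives (5,5) = 56.
Using row 5: 121 + 76 + 16 + 56 + ? → (5,2) = 305 − 269 = 36.
Column 2 must total 305; the given cells sum to 284, so (3,2) = 21.
Column 5: 1 + 96 + 41 + 56 + ? = 305, so (4,5) = 111.
Row 3: 21 + 61 + 101 + 41 + ? = 305, so (3,1) = 81.
Row 4 must total 305; the given cells sum to 279, so (4,1) = 26.

66 106 46 86 1 / 11 51 116 31 96 / 81 21 61 101 41 / 26 91 6 71 111 / 121 36 76 16 56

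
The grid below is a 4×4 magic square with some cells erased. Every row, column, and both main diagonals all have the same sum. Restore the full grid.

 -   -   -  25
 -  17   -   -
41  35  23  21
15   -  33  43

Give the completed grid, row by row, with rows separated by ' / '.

37 39 19 25 / 27 17 45 31 / 41 35 23 21 / 15 29 33 43

Row 3 is already complete: 41 + 35 + 23 + 21 = 120, so that is the magic constant.
Using row 4: 15 + 33 + 43 + ? → (4,2) = 120 − 91 = 29.
Column 2: 17 + 35 + 29 + ? = 120, so (1,2) = 39.
Column 4 needs 120; the known cells sum to 89, so (2,4) = 31.
Main diagonal must total 120; the given cells sum to 83, so (1,1) = 37.
The remaining cell in anti-diagonal is (2,3) = 120 − 75 = 45.
Using row 1: 37 + 39 + 25 + ? → (1,3) = 120 − 101 = 19.
The remaining cell in row 2 is (2,1) = 120 − 93 = 27.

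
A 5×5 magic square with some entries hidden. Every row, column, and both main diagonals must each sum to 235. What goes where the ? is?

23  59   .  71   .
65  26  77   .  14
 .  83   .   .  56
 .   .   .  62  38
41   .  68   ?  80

29

The remaining cell in row 2 is (2,4) = 235 − 182 = 53.
Using column 5: 14 + 56 + 38 + 80 + ? → (1,5) = 235 − 188 = 47.
Using main diagonal: 23 + 26 + 62 + 80 + ? → (3,3) = 235 − 191 = 44.
Anti-diagonal: 47 + 53 + 44 + 41 + ? = 235, so (4,2) = 50.
Row 1: 23 + 59 + 71 + 47 + ? = 235, so (1,3) = 35.
Column 2 must total 235; the given cells sum to 218, so (5,2) = 17.
From column 3, 235 − (35 + 77 + 44 + 68) gives (4,3) = 11.
Row 4 must total 235; the given cells sum to 161, so (4,1) = 74.
Row 5 needs 235; the known cells sum to 206, so (5,4) = 29.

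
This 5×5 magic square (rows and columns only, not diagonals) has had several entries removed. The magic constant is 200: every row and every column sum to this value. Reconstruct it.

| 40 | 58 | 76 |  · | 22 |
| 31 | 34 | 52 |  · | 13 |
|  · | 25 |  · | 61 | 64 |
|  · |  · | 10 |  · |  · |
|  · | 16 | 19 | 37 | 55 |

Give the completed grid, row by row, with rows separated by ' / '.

Row 1 needs 200; the known cells sum to 196, so (1,4) = 4.
The remaining cell in row 2 is (2,4) = 200 − 130 = 70.
Row 5: 16 + 19 + 37 + 55 + ? = 200, so (5,1) = 73.
Column 2 must total 200; the given cells sum to 133, so (4,2) = 67.
From column 3, 200 − (76 + 52 + 10 + 19) gives (3,3) = 43.
The remaining cell in column 4 is (4,4) = 200 − 172 = 28.
Column 5: 22 + 13 + 64 + 55 + ? = 200, so (4,5) = 46.
The remaining cell in row 3 is (3,1) = 200 − 193 = 7.
From row 4, 200 − (67 + 10 + 28 + 46) gives (4,1) = 49.

40 58 76 4 22 / 31 34 52 70 13 / 7 25 43 61 64 / 49 67 10 28 46 / 73 16 19 37 55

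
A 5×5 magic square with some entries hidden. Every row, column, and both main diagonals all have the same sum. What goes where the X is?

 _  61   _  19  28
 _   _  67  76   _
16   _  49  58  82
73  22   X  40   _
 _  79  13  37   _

Column 4 is complete and sums to 230; that is the magic constant.
Row 3 needs 230; the known cells sum to 205, so (3,2) = 25.
Column 2 needs 230; the known cells sum to 187, so (2,2) = 43.
The remaining cell in anti-diagonal is (5,1) = 230 − 175 = 55.
Row 5 must total 230; the given cells sum to 184, so (5,5) = 46.
Main diagonal: 43 + 49 + 40 + 46 + ? = 230, so (1,1) = 52.
Using row 1: 52 + 61 + 19 + 28 + ? → (1,3) = 230 − 160 = 70.
The remaining cell in column 1 is (2,1) = 230 − 196 = 34.
Column 3 must total 230; the given cells sum to 199, so (4,3) = 31.

31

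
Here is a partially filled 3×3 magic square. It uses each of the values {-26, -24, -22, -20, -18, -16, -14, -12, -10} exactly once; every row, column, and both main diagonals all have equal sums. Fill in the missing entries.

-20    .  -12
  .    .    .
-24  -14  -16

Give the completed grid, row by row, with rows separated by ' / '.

The 9 entries sum to -162, so each line sums to -162/3 = -54.
The remaining cell in row 1 is (1,2) = -54 − (-32) = -22.
From column 1, -54 − (-20 + (-24)) gives (2,1) = -10.
Column 2: -22 + (-14) + ? = -54, so (2,2) = -18.
Column 3 must total -54; the given cells sum to -28, so (2,3) = -26.

-20 -22 -12 / -10 -18 -26 / -24 -14 -16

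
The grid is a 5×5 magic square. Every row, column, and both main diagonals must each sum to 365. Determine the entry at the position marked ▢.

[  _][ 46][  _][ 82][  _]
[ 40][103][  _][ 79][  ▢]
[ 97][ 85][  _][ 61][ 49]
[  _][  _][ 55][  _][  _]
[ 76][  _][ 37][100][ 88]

52

The remaining cell in row 3 is (3,3) = 365 − 292 = 73.
Row 5: 76 + 37 + 100 + 88 + ? = 365, so (5,2) = 64.
Column 2 must total 365; the given cells sum to 298, so (4,2) = 67.
Column 4 must total 365; the given cells sum to 322, so (4,4) = 43.
From main diagonal, 365 − (103 + 73 + 43 + 88) gives (1,1) = 58.
The remaining cell in anti-diagonal is (1,5) = 365 − 295 = 70.
Row 1 must total 365; the given cells sum to 256, so (1,3) = 109.
Column 1 must total 365; the given cells sum to 271, so (4,1) = 94.
Column 3 needs 365; the known cells sum to 274, so (2,3) = 91.
Row 2 needs 365; the known cells sum to 313, so (2,5) = 52.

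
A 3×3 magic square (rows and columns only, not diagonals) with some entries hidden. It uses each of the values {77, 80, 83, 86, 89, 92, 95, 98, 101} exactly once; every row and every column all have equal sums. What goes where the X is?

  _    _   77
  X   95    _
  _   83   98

The 9 entries sum to 801, so each line sums to 801/3 = 267.
From row 3, 267 − (83 + 98) gives (3,1) = 86.
Using column 2: 95 + 83 + ? → (1,2) = 267 − 178 = 89.
Using column 3: 77 + 98 + ? → (2,3) = 267 − 175 = 92.
From row 1, 267 − (89 + 77) gives (1,1) = 101.
Row 2 needs 267; the known cells sum to 187, so (2,1) = 80.

80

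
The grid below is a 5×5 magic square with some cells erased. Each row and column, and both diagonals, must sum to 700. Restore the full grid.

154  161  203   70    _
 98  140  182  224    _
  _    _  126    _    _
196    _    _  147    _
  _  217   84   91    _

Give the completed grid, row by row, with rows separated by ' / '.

154 161 203 70 112 / 98 140 182 224 56 / 77 119 126 168 210 / 196 63 105 147 189 / 175 217 84 91 133

From row 1, 700 − (154 + 161 + 203 + 70) gives (1,5) = 112.
Row 2: 98 + 140 + 182 + 224 + ? = 700, so (2,5) = 56.
Column 3 must total 700; the given cells sum to 595, so (4,3) = 105.
From column 4, 700 − (70 + 224 + 147 + 91) gives (3,4) = 168.
Main diagonal: 154 + 140 + 126 + 147 + ? = 700, so (5,5) = 133.
The remaining cell in row 5 is (5,1) = 700 − 525 = 175.
Using column 1: 154 + 98 + 196 + 175 + ? → (3,1) = 700 − 623 = 77.
Anti-diagonal: 112 + 224 + 126 + 175 + ? = 700, so (4,2) = 63.
The remaining cell in row 4 is (4,5) = 700 − 511 = 189.
The remaining cell in column 2 is (3,2) = 700 − 581 = 119.
From column 5, 700 − (112 + 56 + 189 + 133) gives (3,5) = 210.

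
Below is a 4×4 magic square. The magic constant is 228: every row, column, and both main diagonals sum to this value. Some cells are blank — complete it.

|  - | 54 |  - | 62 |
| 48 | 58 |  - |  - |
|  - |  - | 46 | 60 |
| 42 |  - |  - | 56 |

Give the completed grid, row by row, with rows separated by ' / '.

From column 4, 228 − (62 + 60 + 56) gives (2,4) = 50.
Main diagonal: 58 + 46 + 56 + ? = 228, so (1,1) = 68.
The remaining cell in row 1 is (1,3) = 228 − 184 = 44.
The remaining cell in row 2 is (2,3) = 228 − 156 = 72.
Using column 1: 68 + 48 + 42 + ? → (3,1) = 228 − 158 = 70.
Using column 3: 44 + 72 + 46 + ? → (4,3) = 228 − 162 = 66.
Anti-diagonal needs 228; the known cells sum to 176, so (3,2) = 52.
Row 4 needs 228; the known cells sum to 164, so (4,2) = 64.

68 54 44 62 / 48 58 72 50 / 70 52 46 60 / 42 64 66 56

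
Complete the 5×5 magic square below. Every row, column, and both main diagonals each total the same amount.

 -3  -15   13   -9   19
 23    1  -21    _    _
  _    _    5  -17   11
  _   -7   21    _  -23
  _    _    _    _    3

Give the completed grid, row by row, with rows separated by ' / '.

-3 -15 13 -9 19 / 23 1 -21 7 -5 / -11 17 5 -17 11 / 15 -7 21 -1 -23 / -19 9 -13 25 3

Row 1 is already complete: -3 + -15 + 13 + -9 + 19 = 5, so that is the magic constant.
Column 3: 13 + (-21) + 5 + 21 + ? = 5, so (5,3) = -13.
Using column 5: 19 + 11 + (-23) + 3 + ? → (2,5) = 5 − 10 = -5.
The remaining cell in main diagonal is (4,4) = 5 − 6 = -1.
The remaining cell in row 2 is (2,4) = 5 − (-2) = 7.
Row 4: -7 + 21 + (-1) + (-23) + ? = 5, so (4,1) = 15.
Using column 4: -9 + 7 + (-17) + (-1) + ? → (5,4) = 5 − (-20) = 25.
Anti-diagonal must total 5; the given cells sum to 24, so (5,1) = -19.
The remaining cell in row 5 is (5,2) = 5 − (-4) = 9.
Column 1 must total 5; the given cells sum to 16, so (3,1) = -11.
The remaining cell in column 2 is (3,2) = 5 − (-12) = 17.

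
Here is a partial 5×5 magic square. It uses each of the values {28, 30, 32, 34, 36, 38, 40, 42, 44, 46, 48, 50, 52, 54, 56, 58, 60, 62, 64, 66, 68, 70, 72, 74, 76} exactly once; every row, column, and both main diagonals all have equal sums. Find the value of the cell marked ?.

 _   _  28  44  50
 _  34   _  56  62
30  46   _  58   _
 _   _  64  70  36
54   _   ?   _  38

The 25 entries sum to 1300, so each line sums to 1300/5 = 260.
The remaining cell in column 4 is (5,4) = 260 − 228 = 32.
From column 5, 260 − (50 + 62 + 36 + 38) gives (3,5) = 74.
Using row 3: 30 + 46 + 58 + 74 + ? → (3,3) = 260 − 208 = 52.
Main diagonal needs 260; the known cells sum to 194, so (1,1) = 66.
Anti-diagonal needs 260; the known cells sum to 212, so (4,2) = 48.
Row 1 must total 260; the given cells sum to 188, so (1,2) = 72.
From row 4, 260 − (48 + 64 + 70 + 36) gives (4,1) = 42.
Column 1 needs 260; the known cells sum to 192, so (2,1) = 68.
Column 2 must total 260; the given cells sum to 200, so (5,2) = 60.
Using row 2: 68 + 34 + 56 + 62 + ? → (2,3) = 260 − 220 = 40.
The remaining cell in row 5 is (5,3) = 260 − 184 = 76.

76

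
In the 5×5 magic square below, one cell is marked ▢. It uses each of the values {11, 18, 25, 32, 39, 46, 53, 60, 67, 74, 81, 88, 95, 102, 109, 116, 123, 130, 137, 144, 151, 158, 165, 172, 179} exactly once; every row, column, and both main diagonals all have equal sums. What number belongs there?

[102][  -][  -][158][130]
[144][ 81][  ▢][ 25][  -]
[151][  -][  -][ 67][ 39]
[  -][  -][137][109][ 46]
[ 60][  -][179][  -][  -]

The 25 entries sum to 2375, so each line sums to 2375/5 = 475.
Using column 1: 102 + 144 + 151 + 60 + ? → (4,1) = 475 − 457 = 18.
Column 4 needs 475; the known cells sum to 359, so (5,4) = 116.
Using row 4: 18 + 137 + 109 + 46 + ? → (4,2) = 475 − 310 = 165.
The remaining cell in anti-diagonal is (3,3) = 475 − 380 = 95.
The remaining cell in row 3 is (3,2) = 475 − 352 = 123.
Using main diagonal: 102 + 81 + 95 + 109 + ? → (5,5) = 475 − 387 = 88.
From row 5, 475 − (60 + 179 + 116 + 88) gives (5,2) = 32.
Column 2 must total 475; the given cells sum to 401, so (1,2) = 74.
Using column 5: 130 + 39 + 46 + 88 + ? → (2,5) = 475 − 303 = 172.
Row 1: 102 + 74 + 158 + 130 + ? = 475, so (1,3) = 11.
From row 2, 475 − (144 + 81 + 25 + 172) gives (2,3) = 53.

53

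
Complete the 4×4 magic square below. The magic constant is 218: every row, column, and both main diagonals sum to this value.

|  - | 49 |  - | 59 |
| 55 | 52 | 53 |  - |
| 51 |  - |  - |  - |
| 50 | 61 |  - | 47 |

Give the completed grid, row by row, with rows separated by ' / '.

62 49 48 59 / 55 52 53 58 / 51 56 57 54 / 50 61 60 47

Using row 2: 55 + 52 + 53 + ? → (2,4) = 218 − 160 = 58.
The remaining cell in row 4 is (4,3) = 218 − 158 = 60.
Column 1 needs 218; the known cells sum to 156, so (1,1) = 62.
Using column 2: 49 + 52 + 61 + ? → (3,2) = 218 − 162 = 56.
From column 4, 218 − (59 + 58 + 47) gives (3,4) = 54.
Main diagonal: 62 + 52 + 47 + ? = 218, so (3,3) = 57.
Row 1 needs 218; the known cells sum to 170, so (1,3) = 48.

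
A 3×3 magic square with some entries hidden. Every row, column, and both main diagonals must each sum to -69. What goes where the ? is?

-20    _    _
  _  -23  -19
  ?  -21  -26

Using row 2: -23 + (-19) + ? → (2,1) = -69 − (-42) = -27.
The remaining cell in row 3 is (3,1) = -69 − (-47) = -22.

-22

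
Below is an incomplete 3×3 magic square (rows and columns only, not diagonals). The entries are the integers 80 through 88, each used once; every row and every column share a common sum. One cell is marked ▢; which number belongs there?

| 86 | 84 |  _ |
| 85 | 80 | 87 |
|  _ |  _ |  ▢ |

The entries are 80 through 88, which sum to 756, so each line sums to 756/3 = 252.
From row 1, 252 − (86 + 84) gives (1,3) = 82.
Column 1 must total 252; the given cells sum to 171, so (3,1) = 81.
The remaining cell in column 2 is (3,2) = 252 − 164 = 88.
Column 3 needs 252; the known cells sum to 169, so (3,3) = 83.

83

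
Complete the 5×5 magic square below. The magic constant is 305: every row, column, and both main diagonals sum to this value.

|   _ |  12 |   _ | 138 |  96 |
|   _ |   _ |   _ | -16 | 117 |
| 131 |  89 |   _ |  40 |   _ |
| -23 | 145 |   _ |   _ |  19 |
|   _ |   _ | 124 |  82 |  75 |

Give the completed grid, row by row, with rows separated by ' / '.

Column 4 must total 305; the given cells sum to 244, so (4,4) = 61.
Column 5 needs 305; the known cells sum to 307, so (3,5) = -2.
From row 3, 305 − (131 + 89 + 40 + (-2)) gives (3,3) = 47.
The remaining cell in row 4 is (4,3) = 305 − 202 = 103.
From anti-diagonal, 305 − (96 + (-16) + 47 + 145) gives (5,1) = 33.
Using row 5: 33 + 124 + 82 + 75 + ? → (5,2) = 305 − 314 = -9.
Using column 2: 12 + 89 + 145 + (-9) + ? → (2,2) = 305 − 237 = 68.
Main diagonal must total 305; the given cells sum to 251, so (1,1) = 54.
The remaining cell in row 1 is (1,3) = 305 − 300 = 5.
Using column 1: 54 + 131 + (-23) + 33 + ? → (2,1) = 305 − 195 = 110.
From column 3, 305 − (5 + 47 + 103 + 124) gives (2,3) = 26.

54 12 5 138 96 / 110 68 26 -16 117 / 131 89 47 40 -2 / -23 145 103 61 19 / 33 -9 124 82 75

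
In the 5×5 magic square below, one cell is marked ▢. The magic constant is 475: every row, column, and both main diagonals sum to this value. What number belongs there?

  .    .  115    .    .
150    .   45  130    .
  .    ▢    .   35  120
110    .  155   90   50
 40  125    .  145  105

140

Row 4 must total 475; the given cells sum to 405, so (4,2) = 70.
Row 5: 40 + 125 + 145 + 105 + ? = 475, so (5,3) = 60.
Column 3 must total 475; the given cells sum to 375, so (3,3) = 100.
Using column 4: 130 + 35 + 90 + 145 + ? → (1,4) = 475 − 400 = 75.
Anti-diagonal needs 475; the known cells sum to 340, so (1,5) = 135.
Column 5 needs 475; the known cells sum to 410, so (2,5) = 65.
Row 2: 150 + 45 + 130 + 65 + ? = 475, so (2,2) = 85.
Main diagonal must total 475; the given cells sum to 380, so (1,1) = 95.
Row 1: 95 + 115 + 75 + 135 + ? = 475, so (1,2) = 55.
The remaining cell in column 1 is (3,1) = 475 − 395 = 80.
The remaining cell in column 2 is (3,2) = 475 − 335 = 140.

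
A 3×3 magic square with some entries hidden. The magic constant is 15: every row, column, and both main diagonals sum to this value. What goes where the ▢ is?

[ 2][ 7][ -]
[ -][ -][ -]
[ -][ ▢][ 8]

3

Row 1: 2 + 7 + ? = 15, so (1,3) = 6.
Column 3 must total 15; the given cells sum to 14, so (2,3) = 1.
Main diagonal: 2 + 8 + ? = 15, so (2,2) = 5.
Using anti-diagonal: 6 + 5 + ? → (3,1) = 15 − 11 = 4.
Using row 2: 5 + 1 + ? → (2,1) = 15 − 6 = 9.
Row 3: 4 + 8 + ? = 15, so (3,2) = 3.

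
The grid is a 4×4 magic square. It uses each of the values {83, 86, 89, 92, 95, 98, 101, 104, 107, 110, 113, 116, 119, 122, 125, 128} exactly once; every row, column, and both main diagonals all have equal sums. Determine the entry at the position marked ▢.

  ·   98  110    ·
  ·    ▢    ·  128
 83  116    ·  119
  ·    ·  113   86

107

The 16 entries sum to 1688, so each line sums to 1688/4 = 422.
Row 3 needs 422; the known cells sum to 318, so (3,3) = 104.
Column 3 must total 422; the given cells sum to 327, so (2,3) = 95.
Column 4: 128 + 119 + 86 + ? = 422, so (1,4) = 89.
Using anti-diagonal: 89 + 95 + 116 + ? → (4,1) = 422 − 300 = 122.
From row 1, 422 − (98 + 110 + 89) gives (1,1) = 125.
Row 4 must total 422; the given cells sum to 321, so (4,2) = 101.
Column 1 needs 422; the known cells sum to 330, so (2,1) = 92.
From column 2, 422 − (98 + 116 + 101) gives (2,2) = 107.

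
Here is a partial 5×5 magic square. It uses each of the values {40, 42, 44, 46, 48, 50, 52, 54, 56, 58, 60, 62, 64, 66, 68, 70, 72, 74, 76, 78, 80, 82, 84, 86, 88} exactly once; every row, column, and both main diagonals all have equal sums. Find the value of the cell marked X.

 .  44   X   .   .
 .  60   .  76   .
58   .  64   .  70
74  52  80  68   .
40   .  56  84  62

72

The 25 entries sum to 1600, so each line sums to 1600/5 = 320.
Using row 4: 74 + 52 + 80 + 68 + ? → (4,5) = 320 − 274 = 46.
Row 5 needs 320; the known cells sum to 242, so (5,2) = 78.
Using column 2: 44 + 60 + 52 + 78 + ? → (3,2) = 320 − 234 = 86.
Main diagonal needs 320; the known cells sum to 254, so (1,1) = 66.
Anti-diagonal must total 320; the given cells sum to 232, so (1,5) = 88.
The remaining cell in row 3 is (3,4) = 320 − 278 = 42.
Column 1 must total 320; the given cells sum to 238, so (2,1) = 82.
From column 4, 320 − (76 + 42 + 68 + 84) gives (1,4) = 50.
Using column 5: 88 + 70 + 46 + 62 + ? → (2,5) = 320 − 266 = 54.
Row 1 must total 320; the given cells sum to 248, so (1,3) = 72.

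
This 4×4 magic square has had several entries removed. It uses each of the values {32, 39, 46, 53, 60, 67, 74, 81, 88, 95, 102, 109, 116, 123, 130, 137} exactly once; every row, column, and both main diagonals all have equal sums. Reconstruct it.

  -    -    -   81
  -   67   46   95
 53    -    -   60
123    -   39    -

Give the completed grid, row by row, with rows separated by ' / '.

32 109 116 81 / 130 67 46 95 / 53 88 137 60 / 123 74 39 102

The 16 entries sum to 1352, so each line sums to 1352/4 = 338.
The remaining cell in row 2 is (2,1) = 338 − 208 = 130.
The remaining cell in column 1 is (1,1) = 338 − 306 = 32.
The remaining cell in column 4 is (4,4) = 338 − 236 = 102.
Main diagonal needs 338; the known cells sum to 201, so (3,3) = 137.
From anti-diagonal, 338 − (81 + 46 + 123) gives (3,2) = 88.
Row 4 must total 338; the given cells sum to 264, so (4,2) = 74.
The remaining cell in column 2 is (1,2) = 338 − 229 = 109.
Column 3 needs 338; the known cells sum to 222, so (1,3) = 116.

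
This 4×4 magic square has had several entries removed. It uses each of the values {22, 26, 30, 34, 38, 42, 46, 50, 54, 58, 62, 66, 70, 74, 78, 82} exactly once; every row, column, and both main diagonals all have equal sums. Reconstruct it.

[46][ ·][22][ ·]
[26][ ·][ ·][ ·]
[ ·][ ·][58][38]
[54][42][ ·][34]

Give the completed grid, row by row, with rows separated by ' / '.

46 66 22 74 / 26 70 50 62 / 82 30 58 38 / 54 42 78 34

The 16 entries sum to 832, so each line sums to 832/4 = 208.
From row 4, 208 − (54 + 42 + 34) gives (4,3) = 78.
Using column 1: 46 + 26 + 54 + ? → (3,1) = 208 − 126 = 82.
Column 3 must total 208; the given cells sum to 158, so (2,3) = 50.
Main diagonal must total 208; the given cells sum to 138, so (2,2) = 70.
Row 2 needs 208; the known cells sum to 146, so (2,4) = 62.
Row 3 needs 208; the known cells sum to 178, so (3,2) = 30.
Column 2: 70 + 30 + 42 + ? = 208, so (1,2) = 66.
Using column 4: 62 + 38 + 34 + ? → (1,4) = 208 − 134 = 74.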